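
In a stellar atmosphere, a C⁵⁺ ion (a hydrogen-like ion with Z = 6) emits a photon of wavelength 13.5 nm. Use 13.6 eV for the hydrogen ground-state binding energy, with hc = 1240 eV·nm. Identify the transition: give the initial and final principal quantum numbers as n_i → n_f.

The photon energy is ΔE = hc/λ = 1240 / 13.5 = 91.85 eV.
With Z = 6, ΔE = 489.6 × (1/n_f² − 1/n_i²), so 1/n_f² − 1/n_i² = 0.1876.
Trying n_f = 2 gives 1/n_i² = 0.06239, i.e. n_i ≈ 4; this pair matches.

n_i = 4, n_f = 2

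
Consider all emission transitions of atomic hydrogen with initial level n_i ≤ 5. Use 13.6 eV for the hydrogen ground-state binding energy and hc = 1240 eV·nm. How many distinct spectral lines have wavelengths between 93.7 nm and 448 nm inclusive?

5

Enumerate all n_i → n_f pairs with 1 ≤ n_f < n_i ≤ 5 and compute λ = 1240 / [13.6·1·(1/n_f² − 1/n_i²)].
Lines falling in [93.7, 448] nm: 5→1 (94.98 nm), 4→1 (97.25 nm), 3→1 (102.6 nm), 2→1 (121.6 nm), 5→2 (434.2 nm).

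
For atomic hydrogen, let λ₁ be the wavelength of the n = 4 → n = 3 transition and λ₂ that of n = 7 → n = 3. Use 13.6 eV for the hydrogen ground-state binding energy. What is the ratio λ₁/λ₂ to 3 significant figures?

1.87

λ ∝ 1/ΔE ∝ 1/(1/n_f² − 1/n_i²), and the Z² and hc factors cancel in the ratio.
λ₁/λ₂ = (1/3² − 1/7²)/(1/3² − 1/4²) = 0.09070/0.04861 = 1.87.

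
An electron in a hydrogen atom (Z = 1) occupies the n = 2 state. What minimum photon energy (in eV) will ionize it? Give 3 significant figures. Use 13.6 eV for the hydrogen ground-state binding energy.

E_2 = −13.60/4 = −3.40 eV, so ionization (to E = 0) requires 3.40 eV.

3.40 eV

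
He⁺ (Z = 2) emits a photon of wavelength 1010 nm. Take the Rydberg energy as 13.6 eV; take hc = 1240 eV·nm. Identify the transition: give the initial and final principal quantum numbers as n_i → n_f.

n_i = 5, n_f = 4

The photon energy is ΔE = hc/λ = 1240 / 1010 = 1.228 eV.
With Z = 2, ΔE = 54.40 × (1/n_f² − 1/n_i²), so 1/n_f² − 1/n_i² = 0.02257.
Trying n_f = 4 gives 1/n_i² = 0.03993, i.e. n_i ≈ 5; this pair matches.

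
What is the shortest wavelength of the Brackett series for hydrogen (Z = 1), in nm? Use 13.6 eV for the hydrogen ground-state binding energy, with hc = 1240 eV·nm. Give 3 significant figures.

The Brackett series has lower level n_f = 4; the series limit corresponds to n_i → ∞.
ΔE_max = 13.6 × 1 / 4² = 0.8500 eV.
λ_min = 1240 / 0.8500 = 1460 nm.

1460 nm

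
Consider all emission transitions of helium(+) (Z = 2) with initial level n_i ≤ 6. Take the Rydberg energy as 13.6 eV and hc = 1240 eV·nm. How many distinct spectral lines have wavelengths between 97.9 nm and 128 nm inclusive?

3

Enumerate all n_i → n_f pairs with 1 ≤ n_f < n_i ≤ 6 and compute λ = 1240 / [13.6·4·(1/n_f² − 1/n_i²)].
Lines falling in [97.9, 128] nm: 6→2 (102.6 nm), 5→2 (108.5 nm), 4→2 (121.6 nm).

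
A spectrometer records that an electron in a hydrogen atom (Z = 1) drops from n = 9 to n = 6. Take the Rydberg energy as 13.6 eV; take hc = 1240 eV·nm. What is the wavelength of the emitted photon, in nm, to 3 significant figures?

5910 nm

ΔE = 13.60 × (1/6² − 1/9²) = 13.60 × 0.01543 = 0.2099 eV.
λ = hc/ΔE = 1240 / 0.2099 = 5910 nm.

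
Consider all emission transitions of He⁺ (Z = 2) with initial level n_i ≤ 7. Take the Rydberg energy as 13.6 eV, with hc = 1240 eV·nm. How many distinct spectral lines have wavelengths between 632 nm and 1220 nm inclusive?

Enumerate all n_i → n_f pairs with 1 ≤ n_f < n_i ≤ 7 and compute λ = 1240 / [13.6·4·(1/n_f² − 1/n_i²)].
Lines falling in [632, 1220] nm: 6→4 (656.5 nm), 5→4 (1013 nm), 7→5 (1163 nm).

3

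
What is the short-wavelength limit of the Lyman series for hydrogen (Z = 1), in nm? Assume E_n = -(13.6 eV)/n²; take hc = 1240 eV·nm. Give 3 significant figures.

91.2 nm

The Lyman series has lower level n_f = 1; the series limit corresponds to n_i → ∞.
ΔE_max = 13.6 × 1 / 1² = 13.60 eV.
λ_min = 1240 / 13.60 = 91.2 nm.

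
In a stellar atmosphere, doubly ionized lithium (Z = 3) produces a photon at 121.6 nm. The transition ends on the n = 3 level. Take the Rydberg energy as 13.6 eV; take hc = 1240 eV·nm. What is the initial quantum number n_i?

The photon energy is ΔE = hc/λ = 1240 / 121.6 = 10.20 eV.
With Z = 3, ΔE = 122.4 × (1/n_f² − 1/n_i²), so 1/n_f² − 1/n_i² = 0.08331.
With n_f = 3: 1/n_i² = 1/9 − 0.08331 = 0.02780, so n_i ≈ 6.00.

n_i = 6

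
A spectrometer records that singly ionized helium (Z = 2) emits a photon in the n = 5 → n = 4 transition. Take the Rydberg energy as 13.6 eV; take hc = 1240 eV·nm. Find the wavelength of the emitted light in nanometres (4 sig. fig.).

1013 nm

For Z = 2 the level energies scale as Z², so the effective Rydberg energy is 13.6 × 4 = 54.40 eV.
ΔE = 54.40 × (1/4² − 1/5²) = 54.40 × 0.02250 = 1.224 eV.
λ = hc/ΔE = 1240 / 1.224 = 1013 nm.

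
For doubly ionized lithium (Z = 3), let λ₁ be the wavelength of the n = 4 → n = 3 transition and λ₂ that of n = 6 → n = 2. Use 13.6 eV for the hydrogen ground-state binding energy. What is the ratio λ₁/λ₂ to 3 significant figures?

4.57

λ ∝ 1/ΔE ∝ 1/(1/n_f² − 1/n_i²), and the Z² and hc factors cancel in the ratio.
λ₁/λ₂ = (1/2² − 1/6²)/(1/3² − 1/4²) = 0.2222/0.04861 = 4.57.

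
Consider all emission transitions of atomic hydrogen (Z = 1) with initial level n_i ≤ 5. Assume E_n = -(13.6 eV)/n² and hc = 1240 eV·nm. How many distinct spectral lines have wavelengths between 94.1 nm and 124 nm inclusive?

Enumerate all n_i → n_f pairs with 1 ≤ n_f < n_i ≤ 5 and compute λ = 1240 / [13.6·1·(1/n_f² − 1/n_i²)].
Lines falling in [94.1, 124] nm: 5→1 (94.98 nm), 4→1 (97.25 nm), 3→1 (102.6 nm), 2→1 (121.6 nm).

4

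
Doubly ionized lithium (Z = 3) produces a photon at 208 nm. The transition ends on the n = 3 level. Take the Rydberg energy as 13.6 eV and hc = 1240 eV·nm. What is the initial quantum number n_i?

The photon energy is ΔE = hc/λ = 1240 / 208 = 5.962 eV.
With Z = 3, ΔE = 122.4 × (1/n_f² − 1/n_i²), so 1/n_f² − 1/n_i² = 0.04871.
With n_f = 3: 1/n_i² = 1/9 − 0.04871 = 0.06241, so n_i ≈ 4.00.

n_i = 4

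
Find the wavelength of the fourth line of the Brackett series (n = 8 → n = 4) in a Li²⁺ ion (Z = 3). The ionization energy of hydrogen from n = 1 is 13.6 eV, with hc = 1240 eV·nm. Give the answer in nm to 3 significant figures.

The Brackett series terminates on n_f = 4; the fourth line has n_i = 4+4 = 8.
ΔE = 122.4 × (1/4² − 1/8²) = 5.738 eV.
λ = 1240 / 5.738 = 216 nm.

216 nm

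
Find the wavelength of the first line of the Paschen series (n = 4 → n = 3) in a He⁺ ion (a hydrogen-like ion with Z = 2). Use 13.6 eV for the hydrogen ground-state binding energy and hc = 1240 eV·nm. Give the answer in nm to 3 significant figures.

The Paschen series terminates on n_f = 3; the first line has n_i = 3+1 = 4.
ΔE = 54.40 × (1/3² − 1/4²) = 2.644 eV.
λ = 1240 / 2.644 = 469 nm.

469 nm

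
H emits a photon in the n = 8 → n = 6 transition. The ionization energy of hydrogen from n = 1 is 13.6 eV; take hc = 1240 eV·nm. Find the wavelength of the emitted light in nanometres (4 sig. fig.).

7503 nm

ΔE = 13.60 × (1/6² − 1/8²) = 13.60 × 0.01215 = 0.1653 eV.
λ = hc/ΔE = 1240 / 0.1653 = 7503 nm.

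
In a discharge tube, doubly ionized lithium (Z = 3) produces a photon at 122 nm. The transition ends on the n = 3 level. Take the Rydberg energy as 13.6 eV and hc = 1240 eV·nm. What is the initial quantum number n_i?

The photon energy is ΔE = hc/λ = 1240 / 122 = 10.16 eV.
With Z = 3, ΔE = 122.4 × (1/n_f² − 1/n_i²), so 1/n_f² − 1/n_i² = 0.08304.
With n_f = 3: 1/n_i² = 1/9 − 0.08304 = 0.02807, so n_i ≈ 5.97.

n_i = 6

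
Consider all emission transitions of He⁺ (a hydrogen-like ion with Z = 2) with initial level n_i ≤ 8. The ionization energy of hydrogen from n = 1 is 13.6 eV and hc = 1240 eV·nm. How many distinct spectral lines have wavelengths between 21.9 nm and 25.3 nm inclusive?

5

Enumerate all n_i → n_f pairs with 1 ≤ n_f < n_i ≤ 8 and compute λ = 1240 / [13.6·4·(1/n_f² − 1/n_i²)].
Lines falling in [21.9, 25.3] nm: 8→1 (23.16 nm), 7→1 (23.27 nm), 6→1 (23.45 nm), 5→1 (23.74 nm), 4→1 (24.31 nm).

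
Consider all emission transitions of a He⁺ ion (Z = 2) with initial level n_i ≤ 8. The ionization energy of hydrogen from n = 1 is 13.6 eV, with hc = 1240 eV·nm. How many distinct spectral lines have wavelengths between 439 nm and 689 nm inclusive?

4

Enumerate all n_i → n_f pairs with 1 ≤ n_f < n_i ≤ 8 and compute λ = 1240 / [13.6·4·(1/n_f² − 1/n_i²)].
Lines falling in [439, 689] nm: 4→3 (468.9 nm), 8→4 (486.3 nm), 7→4 (541.5 nm), 6→4 (656.5 nm).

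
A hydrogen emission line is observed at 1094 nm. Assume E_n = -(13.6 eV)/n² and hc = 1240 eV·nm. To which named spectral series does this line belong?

ΔE = 1240/1094 = 1.133 eV.
This matches 13.6 × (1/3² − 1/6²), so n_f = 3: the Paschen series.

Paschen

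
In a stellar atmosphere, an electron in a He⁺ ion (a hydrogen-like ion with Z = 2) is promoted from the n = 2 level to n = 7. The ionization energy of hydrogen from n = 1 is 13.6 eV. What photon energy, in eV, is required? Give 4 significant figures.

The Bohr energies scale as Z², so for Z = 2: E_n = −54.40/n² eV.
E_7 = −54.40/49 = −1.110 eV and E_2 = −54.40/4 = −13.60 eV.
The photon energy is |E_7 − E_2| = 12.49 eV.

12.49 eV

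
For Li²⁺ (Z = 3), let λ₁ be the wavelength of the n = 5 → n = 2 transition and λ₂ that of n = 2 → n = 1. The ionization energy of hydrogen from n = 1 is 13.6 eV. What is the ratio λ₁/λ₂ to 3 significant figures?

λ ∝ 1/ΔE ∝ 1/(1/n_f² − 1/n_i²), and the Z² and hc factors cancel in the ratio.
λ₁/λ₂ = (1/1² − 1/2²)/(1/2² − 1/5²) = 0.7500/0.2100 = 3.57.

3.57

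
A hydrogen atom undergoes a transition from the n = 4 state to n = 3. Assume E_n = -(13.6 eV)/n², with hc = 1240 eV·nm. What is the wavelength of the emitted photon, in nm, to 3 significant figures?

1880 nm

ΔE = 13.60 × (1/3² − 1/4²) = 13.60 × 0.04861 = 0.6611 eV.
λ = hc/ΔE = 1240 / 0.6611 = 1880 nm.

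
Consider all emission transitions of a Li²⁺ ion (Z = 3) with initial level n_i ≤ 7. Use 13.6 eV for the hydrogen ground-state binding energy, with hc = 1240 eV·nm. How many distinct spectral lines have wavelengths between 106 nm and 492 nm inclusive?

7

Enumerate all n_i → n_f pairs with 1 ≤ n_f < n_i ≤ 7 and compute λ = 1240 / [13.6·9·(1/n_f² − 1/n_i²)].
Lines falling in [106, 492] nm: 7→3 (111.7 nm), 6→3 (121.6 nm), 5→3 (142.5 nm), 4→3 (208.4 nm), 7→4 (240.7 nm), 6→4 (291.8 nm), 5→4 (450.3 nm).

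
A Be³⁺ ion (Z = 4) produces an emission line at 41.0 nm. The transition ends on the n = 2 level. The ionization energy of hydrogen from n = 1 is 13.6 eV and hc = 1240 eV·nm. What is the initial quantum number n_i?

The photon energy is ΔE = hc/λ = 1240 / 41.0 = 30.24 eV.
With Z = 4, ΔE = 217.6 × (1/n_f² − 1/n_i²), so 1/n_f² − 1/n_i² = 0.1390.
With n_f = 2: 1/n_i² = 1/4 − 0.1390 = 0.1110, so n_i ≈ 3.00.

n_i = 3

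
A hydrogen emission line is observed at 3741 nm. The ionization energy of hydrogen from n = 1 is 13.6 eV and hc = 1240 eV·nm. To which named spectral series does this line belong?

ΔE = 1240/3741 = 0.3315 eV.
This matches 13.6 × (1/5² − 1/8²), so n_f = 5: the Pfund series.

Pfund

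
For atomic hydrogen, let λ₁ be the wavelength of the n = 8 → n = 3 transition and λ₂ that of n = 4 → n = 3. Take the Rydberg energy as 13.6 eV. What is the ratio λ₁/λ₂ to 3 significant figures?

0.509

λ ∝ 1/ΔE ∝ 1/(1/n_f² − 1/n_i²), and the Z² and hc factors cancel in the ratio.
λ₁/λ₂ = (1/3² − 1/4²)/(1/3² − 1/8²) = 0.04861/0.09549 = 0.509.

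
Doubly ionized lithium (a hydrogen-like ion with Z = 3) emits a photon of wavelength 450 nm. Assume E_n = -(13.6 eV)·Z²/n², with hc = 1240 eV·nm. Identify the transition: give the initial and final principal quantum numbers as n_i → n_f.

n_i = 5, n_f = 4

The photon energy is ΔE = hc/λ = 1240 / 450 = 2.756 eV.
With Z = 3, ΔE = 122.4 × (1/n_f² − 1/n_i²), so 1/n_f² − 1/n_i² = 0.02251.
Trying n_f = 4 gives 1/n_i² = 0.03999, i.e. n_i ≈ 5; this pair matches.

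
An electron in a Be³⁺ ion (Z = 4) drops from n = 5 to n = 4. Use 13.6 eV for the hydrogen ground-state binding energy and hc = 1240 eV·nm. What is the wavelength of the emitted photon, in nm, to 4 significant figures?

For Z = 4 the level energies scale as Z², so the effective Rydberg energy is 13.6 × 16 = 217.6 eV.
ΔE = 217.6 × (1/4² − 1/5²) = 217.6 × 0.02250 = 4.896 eV.
λ = hc/ΔE = 1240 / 4.896 = 253.3 nm.

253.3 nm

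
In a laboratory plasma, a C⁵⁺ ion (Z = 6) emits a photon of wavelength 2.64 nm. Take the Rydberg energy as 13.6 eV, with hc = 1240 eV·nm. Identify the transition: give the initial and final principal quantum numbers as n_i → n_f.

The photon energy is ΔE = hc/λ = 1240 / 2.64 = 469.7 eV.
With Z = 6, ΔE = 489.6 × (1/n_f² − 1/n_i²), so 1/n_f² − 1/n_i² = 0.9593.
Trying n_f = 1 gives 1/n_i² = 0.04065, i.e. n_i ≈ 5; this pair matches.

n_i = 5, n_f = 1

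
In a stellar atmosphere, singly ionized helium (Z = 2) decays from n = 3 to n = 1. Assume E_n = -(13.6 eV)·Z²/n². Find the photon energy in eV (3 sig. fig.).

48.4 eV

The Bohr energies scale as Z², so for Z = 2: E_n = −54.40/n² eV.
E_3 = −54.40/9 = −6.044 eV and E_1 = −54.40/1 = −54.40 eV.
The photon energy is |E_3 − E_1| = 48.4 eV.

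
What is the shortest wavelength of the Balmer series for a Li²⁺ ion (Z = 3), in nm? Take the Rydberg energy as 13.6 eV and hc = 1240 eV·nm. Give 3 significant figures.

The Balmer series has lower level n_f = 2; the series limit corresponds to n_i → ∞.
ΔE_max = 13.6 × 9 / 2² = 30.60 eV.
λ_min = 1240 / 30.60 = 40.5 nm.

40.5 nm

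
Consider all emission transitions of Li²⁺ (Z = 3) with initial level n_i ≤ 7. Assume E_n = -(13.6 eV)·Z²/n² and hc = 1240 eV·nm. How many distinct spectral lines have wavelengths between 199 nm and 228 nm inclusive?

1

Enumerate all n_i → n_f pairs with 1 ≤ n_f < n_i ≤ 7 and compute λ = 1240 / [13.6·9·(1/n_f² − 1/n_i²)].
Lines falling in [199, 228] nm: 4→3 (208.4 nm).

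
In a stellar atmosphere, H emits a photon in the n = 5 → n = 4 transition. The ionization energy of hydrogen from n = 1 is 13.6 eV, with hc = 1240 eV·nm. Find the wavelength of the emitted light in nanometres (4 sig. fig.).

ΔE = 13.60 × (1/4² − 1/5²) = 13.60 × 0.02250 = 0.3060 eV.
λ = hc/ΔE = 1240 / 0.3060 = 4052 nm.

4052 nm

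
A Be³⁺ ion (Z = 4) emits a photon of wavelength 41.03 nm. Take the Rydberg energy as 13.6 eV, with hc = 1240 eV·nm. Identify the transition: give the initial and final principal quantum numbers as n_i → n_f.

n_i = 3, n_f = 2

The photon energy is ΔE = hc/λ = 1240 / 41.03 = 30.22 eV.
With Z = 4, ΔE = 217.6 × (1/n_f² − 1/n_i²), so 1/n_f² − 1/n_i² = 0.1389.
Trying n_f = 2 gives 1/n_i² = 0.1111, i.e. n_i ≈ 3; this pair matches.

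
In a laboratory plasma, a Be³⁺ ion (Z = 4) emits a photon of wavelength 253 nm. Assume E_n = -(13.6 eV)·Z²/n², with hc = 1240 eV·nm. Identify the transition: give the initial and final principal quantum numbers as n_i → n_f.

The photon energy is ΔE = hc/λ = 1240 / 253 = 4.901 eV.
With Z = 4, ΔE = 217.6 × (1/n_f² − 1/n_i²), so 1/n_f² − 1/n_i² = 0.02252.
Trying n_f = 4 gives 1/n_i² = 0.03998, i.e. n_i ≈ 5; this pair matches.

n_i = 5, n_f = 4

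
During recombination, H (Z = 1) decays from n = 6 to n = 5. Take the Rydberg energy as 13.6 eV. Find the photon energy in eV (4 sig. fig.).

E_6 = −13.60/36 = −0.3778 eV and E_5 = −13.60/25 = −0.5440 eV.
The photon energy is |E_6 − E_5| = 0.1662 eV.

0.1662 eV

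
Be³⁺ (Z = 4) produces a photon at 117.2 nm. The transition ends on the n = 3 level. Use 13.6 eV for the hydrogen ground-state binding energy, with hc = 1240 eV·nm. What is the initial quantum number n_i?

n_i = 4

The photon energy is ΔE = hc/λ = 1240 / 117.2 = 10.58 eV.
With Z = 4, ΔE = 217.6 × (1/n_f² − 1/n_i²), so 1/n_f² − 1/n_i² = 0.04862.
With n_f = 3: 1/n_i² = 1/9 − 0.04862 = 0.06249, so n_i ≈ 4.00.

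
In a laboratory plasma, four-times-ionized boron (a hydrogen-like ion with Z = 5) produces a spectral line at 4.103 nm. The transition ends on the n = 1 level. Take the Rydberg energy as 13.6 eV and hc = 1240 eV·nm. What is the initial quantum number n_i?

n_i = 3

The photon energy is ΔE = hc/λ = 1240 / 4.103 = 302.2 eV.
With Z = 5, ΔE = 340.0 × (1/n_f² − 1/n_i²), so 1/n_f² − 1/n_i² = 0.8889.
With n_f = 1: 1/n_i² = 1/1 − 0.8889 = 0.1111, so n_i ≈ 3.00.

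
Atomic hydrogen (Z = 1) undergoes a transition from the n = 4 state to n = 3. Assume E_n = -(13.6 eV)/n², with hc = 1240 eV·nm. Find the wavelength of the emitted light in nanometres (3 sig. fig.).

1880 nm

ΔE = 13.60 × (1/3² − 1/4²) = 13.60 × 0.04861 = 0.6611 eV.
λ = hc/ΔE = 1240 / 0.6611 = 1880 nm.
This line belongs to the Paschen series.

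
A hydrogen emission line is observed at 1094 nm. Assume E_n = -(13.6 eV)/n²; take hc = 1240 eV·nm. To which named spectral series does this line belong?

ΔE = 1240/1094 = 1.133 eV.
This matches 13.6 × (1/3² − 1/6²), so n_f = 3: the Paschen series.

Paschen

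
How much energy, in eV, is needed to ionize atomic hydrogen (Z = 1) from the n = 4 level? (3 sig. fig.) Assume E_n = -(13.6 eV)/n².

0.850 eV

E_4 = −13.60/16 = −0.850 eV, so ionization (to E = 0) requires 0.850 eV.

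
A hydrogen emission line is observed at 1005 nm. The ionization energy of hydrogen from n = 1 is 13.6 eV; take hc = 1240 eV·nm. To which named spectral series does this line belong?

ΔE = 1240/1005 = 1.234 eV.
This matches 13.6 × (1/3² − 1/7²), so n_f = 3: the Paschen series.

Paschen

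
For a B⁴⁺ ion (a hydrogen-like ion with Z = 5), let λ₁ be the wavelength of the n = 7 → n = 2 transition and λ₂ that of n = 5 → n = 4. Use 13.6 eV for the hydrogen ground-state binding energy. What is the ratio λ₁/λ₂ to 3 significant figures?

0.0980

λ ∝ 1/ΔE ∝ 1/(1/n_f² − 1/n_i²), and the Z² and hc factors cancel in the ratio.
λ₁/λ₂ = (1/4² − 1/5²)/(1/2² − 1/7²) = 0.02250/0.2296 = 0.0980.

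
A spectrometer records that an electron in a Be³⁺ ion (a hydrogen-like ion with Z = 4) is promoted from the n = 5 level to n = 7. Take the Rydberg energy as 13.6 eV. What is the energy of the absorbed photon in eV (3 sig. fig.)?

4.26 eV

The Bohr energies scale as Z², so for Z = 4: E_n = −217.6/n² eV.
E_7 = −217.6/49 = −4.441 eV and E_5 = −217.6/25 = −8.704 eV.
The photon energy is |E_7 − E_5| = 4.26 eV.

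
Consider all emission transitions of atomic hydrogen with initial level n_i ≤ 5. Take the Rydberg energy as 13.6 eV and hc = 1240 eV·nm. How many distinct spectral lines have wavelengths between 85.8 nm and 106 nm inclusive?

3

Enumerate all n_i → n_f pairs with 1 ≤ n_f < n_i ≤ 5 and compute λ = 1240 / [13.6·1·(1/n_f² − 1/n_i²)].
Lines falling in [85.8, 106] nm: 5→1 (94.98 nm), 4→1 (97.25 nm), 3→1 (102.6 nm).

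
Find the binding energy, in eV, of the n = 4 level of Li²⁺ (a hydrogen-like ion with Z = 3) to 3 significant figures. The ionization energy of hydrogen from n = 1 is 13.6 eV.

E_n = −13.6 Z²/n² = −122.4/n² eV for Z = 3.
E_4 = −122.4/16 = −7.65 eV, so ionization (to E = 0) requires 7.65 eV.

7.65 eV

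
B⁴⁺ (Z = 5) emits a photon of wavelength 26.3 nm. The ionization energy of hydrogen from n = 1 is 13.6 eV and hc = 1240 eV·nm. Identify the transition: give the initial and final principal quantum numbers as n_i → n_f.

The photon energy is ΔE = hc/λ = 1240 / 26.3 = 47.15 eV.
With Z = 5, ΔE = 340.0 × (1/n_f² − 1/n_i²), so 1/n_f² − 1/n_i² = 0.1387.
Trying n_f = 2 gives 1/n_i² = 0.1113, i.e. n_i ≈ 3; this pair matches.

n_i = 3, n_f = 2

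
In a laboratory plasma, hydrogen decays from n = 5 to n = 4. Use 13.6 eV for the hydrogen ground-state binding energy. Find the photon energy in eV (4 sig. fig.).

E_5 = −13.60/25 = −0.5440 eV and E_4 = −13.60/16 = −0.8500 eV.
The photon energy is |E_5 − E_4| = 0.3060 eV.

0.3060 eV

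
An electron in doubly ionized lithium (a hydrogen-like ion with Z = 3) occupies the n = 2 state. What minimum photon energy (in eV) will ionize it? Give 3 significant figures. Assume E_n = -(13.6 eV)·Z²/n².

E_n = −13.6 Z²/n² = −122.4/n² eV for Z = 3.
E_2 = −122.4/4 = −30.6 eV, so ionization (to E = 0) requires 30.6 eV.

30.6 eV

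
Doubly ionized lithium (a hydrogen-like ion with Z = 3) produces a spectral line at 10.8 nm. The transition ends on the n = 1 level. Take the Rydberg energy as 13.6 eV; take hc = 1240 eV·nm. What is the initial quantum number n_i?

n_i = 4

The photon energy is ΔE = hc/λ = 1240 / 10.8 = 114.8 eV.
With Z = 3, ΔE = 122.4 × (1/n_f² − 1/n_i²), so 1/n_f² − 1/n_i² = 0.9380.
With n_f = 1: 1/n_i² = 1/1 − 0.9380 = 0.06197, so n_i ≈ 4.02.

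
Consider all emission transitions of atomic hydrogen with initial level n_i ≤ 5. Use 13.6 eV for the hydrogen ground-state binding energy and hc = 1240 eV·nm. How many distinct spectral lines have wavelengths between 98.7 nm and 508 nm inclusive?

Enumerate all n_i → n_f pairs with 1 ≤ n_f < n_i ≤ 5 and compute λ = 1240 / [13.6·1·(1/n_f² − 1/n_i²)].
Lines falling in [98.7, 508] nm: 3→1 (102.6 nm), 2→1 (121.6 nm), 5→2 (434.2 nm), 4→2 (486.3 nm).

4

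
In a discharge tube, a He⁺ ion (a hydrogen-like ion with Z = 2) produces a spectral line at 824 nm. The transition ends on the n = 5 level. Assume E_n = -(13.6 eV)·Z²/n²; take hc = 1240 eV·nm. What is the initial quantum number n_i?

The photon energy is ΔE = hc/λ = 1240 / 824 = 1.505 eV.
With Z = 2, ΔE = 54.40 × (1/n_f² − 1/n_i²), so 1/n_f² − 1/n_i² = 0.02766.
With n_f = 5: 1/n_i² = 1/25 − 0.02766 = 0.01234, so n_i ≈ 9.00.

n_i = 9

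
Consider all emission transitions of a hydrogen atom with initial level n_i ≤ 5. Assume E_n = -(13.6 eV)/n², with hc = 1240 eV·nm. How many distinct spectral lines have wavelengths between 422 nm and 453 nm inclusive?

Enumerate all n_i → n_f pairs with 1 ≤ n_f < n_i ≤ 5 and compute λ = 1240 / [13.6·1·(1/n_f² − 1/n_i²)].
Lines falling in [422, 453] nm: 5→2 (434.2 nm).

1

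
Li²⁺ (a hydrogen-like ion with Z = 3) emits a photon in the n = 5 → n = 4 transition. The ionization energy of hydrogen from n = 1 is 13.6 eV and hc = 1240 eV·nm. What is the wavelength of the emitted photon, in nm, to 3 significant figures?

For Z = 3 the level energies scale as Z², so the effective Rydberg energy is 13.6 × 9 = 122.4 eV.
ΔE = 122.4 × (1/4² − 1/5²) = 122.4 × 0.02250 = 2.754 eV.
λ = hc/ΔE = 1240 / 2.754 = 450 nm.

450 nm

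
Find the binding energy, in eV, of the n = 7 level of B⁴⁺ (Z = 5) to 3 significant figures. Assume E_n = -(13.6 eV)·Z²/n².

E_n = −13.6 Z²/n² = −340.0/n² eV for Z = 5.
E_7 = −340.0/49 = −6.94 eV, so ionization (to E = 0) requires 6.94 eV.

6.94 eV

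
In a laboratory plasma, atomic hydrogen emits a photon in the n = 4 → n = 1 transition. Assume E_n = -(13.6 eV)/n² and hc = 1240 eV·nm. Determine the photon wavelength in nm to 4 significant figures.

ΔE = 13.60 × (1/1² − 1/4²) = 13.60 × 0.9375 = 12.75 eV.
λ = hc/ΔE = 1240 / 12.75 = 97.25 nm.

97.25 nm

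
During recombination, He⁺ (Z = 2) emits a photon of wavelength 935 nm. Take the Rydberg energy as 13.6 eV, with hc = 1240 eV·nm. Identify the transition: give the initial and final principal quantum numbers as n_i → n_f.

n_i = 8, n_f = 5

The photon energy is ΔE = hc/λ = 1240 / 935 = 1.326 eV.
With Z = 2, ΔE = 54.40 × (1/n_f² − 1/n_i²), so 1/n_f² − 1/n_i² = 0.02438.
Trying n_f = 5 gives 1/n_i² = 0.01562, i.e. n_i ≈ 8; this pair matches.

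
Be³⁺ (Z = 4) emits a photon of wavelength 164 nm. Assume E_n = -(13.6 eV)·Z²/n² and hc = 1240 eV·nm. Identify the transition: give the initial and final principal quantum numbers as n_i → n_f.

n_i = 6, n_f = 4

The photon energy is ΔE = hc/λ = 1240 / 164 = 7.561 eV.
With Z = 4, ΔE = 217.6 × (1/n_f² − 1/n_i²), so 1/n_f² − 1/n_i² = 0.03475.
Trying n_f = 4 gives 1/n_i² = 0.02775, i.e. n_i ≈ 6; this pair matches.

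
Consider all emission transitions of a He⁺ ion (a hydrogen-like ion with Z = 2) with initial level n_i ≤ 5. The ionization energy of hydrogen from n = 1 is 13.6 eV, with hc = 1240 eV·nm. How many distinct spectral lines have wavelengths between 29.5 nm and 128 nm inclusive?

Enumerate all n_i → n_f pairs with 1 ≤ n_f < n_i ≤ 5 and compute λ = 1240 / [13.6·4·(1/n_f² − 1/n_i²)].
Lines falling in [29.5, 128] nm: 2→1 (30.39 nm), 5→2 (108.5 nm), 4→2 (121.6 nm).

3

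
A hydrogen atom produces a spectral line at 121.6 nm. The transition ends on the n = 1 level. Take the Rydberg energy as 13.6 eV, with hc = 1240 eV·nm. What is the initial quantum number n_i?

n_i = 2

The photon energy is ΔE = hc/λ = 1240 / 121.6 = 10.20 eV.
With Z = 1, ΔE = 13.60 × (1/n_f² − 1/n_i²), so 1/n_f² − 1/n_i² = 0.7498.
With n_f = 1: 1/n_i² = 1/1 − 0.7498 = 0.2502, so n_i ≈ 2.00.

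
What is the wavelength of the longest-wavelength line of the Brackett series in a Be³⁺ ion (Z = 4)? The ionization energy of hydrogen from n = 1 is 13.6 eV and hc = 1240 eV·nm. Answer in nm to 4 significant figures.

The Brackett series terminates on n_f = 4; the first line has n_i = 4+1 = 5.
ΔE = 217.6 × (1/4² − 1/5²) = 4.896 eV.
λ = 1240 / 4.896 = 253.3 nm.

253.3 nm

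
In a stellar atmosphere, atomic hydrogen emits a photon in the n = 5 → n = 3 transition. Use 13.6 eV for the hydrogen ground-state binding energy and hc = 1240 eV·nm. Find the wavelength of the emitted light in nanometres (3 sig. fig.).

ΔE = 13.60 × (1/3² − 1/5²) = 13.60 × 0.07111 = 0.9671 eV.
λ = hc/ΔE = 1240 / 0.9671 = 1280 nm.
This line belongs to the Paschen series.

1280 nm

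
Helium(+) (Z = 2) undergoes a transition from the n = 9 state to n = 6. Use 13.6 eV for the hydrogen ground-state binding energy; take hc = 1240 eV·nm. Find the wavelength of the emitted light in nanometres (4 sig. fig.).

For Z = 2 the level energies scale as Z², so the effective Rydberg energy is 13.6 × 4 = 54.40 eV.
ΔE = 54.40 × (1/6² − 1/9²) = 54.40 × 0.01543 = 0.8395 eV.
λ = hc/ΔE = 1240 / 0.8395 = 1477 nm.

1477 nm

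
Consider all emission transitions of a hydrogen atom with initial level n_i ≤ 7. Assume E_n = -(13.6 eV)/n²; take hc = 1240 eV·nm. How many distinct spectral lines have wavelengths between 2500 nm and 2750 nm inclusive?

Enumerate all n_i → n_f pairs with 1 ≤ n_f < n_i ≤ 7 and compute λ = 1240 / [13.6·1·(1/n_f² − 1/n_i²)].
Lines falling in [2500, 2750] nm: 6→4 (2626 nm).

1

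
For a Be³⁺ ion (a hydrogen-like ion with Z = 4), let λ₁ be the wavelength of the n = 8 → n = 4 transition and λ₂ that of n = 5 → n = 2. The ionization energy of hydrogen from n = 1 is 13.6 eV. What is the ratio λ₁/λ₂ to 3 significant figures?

4.48

λ ∝ 1/ΔE ∝ 1/(1/n_f² − 1/n_i²), and the Z² and hc factors cancel in the ratio.
λ₁/λ₂ = (1/2² − 1/5²)/(1/4² − 1/8²) = 0.2100/0.04688 = 4.48.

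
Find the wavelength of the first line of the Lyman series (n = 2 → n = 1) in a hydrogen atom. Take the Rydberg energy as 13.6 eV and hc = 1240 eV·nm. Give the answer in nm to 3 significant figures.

122 nm

The Lyman series terminates on n_f = 1; the first line has n_i = 1+1 = 2.
ΔE = 13.60 × (1/1² − 1/2²) = 10.20 eV.
λ = 1240 / 10.20 = 122 nm.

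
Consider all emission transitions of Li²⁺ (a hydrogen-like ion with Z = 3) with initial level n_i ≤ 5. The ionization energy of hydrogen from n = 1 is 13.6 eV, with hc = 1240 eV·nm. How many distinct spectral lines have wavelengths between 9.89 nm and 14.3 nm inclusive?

4

Enumerate all n_i → n_f pairs with 1 ≤ n_f < n_i ≤ 5 and compute λ = 1240 / [13.6·9·(1/n_f² − 1/n_i²)].
Lines falling in [9.89, 14.3] nm: 5→1 (10.55 nm), 4→1 (10.81 nm), 3→1 (11.40 nm), 2→1 (13.51 nm).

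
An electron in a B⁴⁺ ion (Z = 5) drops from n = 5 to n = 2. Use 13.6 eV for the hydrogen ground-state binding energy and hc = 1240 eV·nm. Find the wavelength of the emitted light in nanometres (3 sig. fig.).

17.4 nm

For Z = 5 the level energies scale as Z², so the effective Rydberg energy is 13.6 × 25 = 340.0 eV.
ΔE = 340.0 × (1/2² − 1/5²) = 340.0 × 0.2100 = 71.40 eV.
λ = hc/ΔE = 1240 / 71.40 = 17.4 nm.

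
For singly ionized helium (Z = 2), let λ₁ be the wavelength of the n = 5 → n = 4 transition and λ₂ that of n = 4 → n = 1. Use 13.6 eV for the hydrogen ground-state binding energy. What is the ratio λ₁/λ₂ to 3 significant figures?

41.7

λ ∝ 1/ΔE ∝ 1/(1/n_f² − 1/n_i²), and the Z² and hc factors cancel in the ratio.
λ₁/λ₂ = (1/1² − 1/4²)/(1/4² − 1/5²) = 0.9375/0.02250 = 41.7.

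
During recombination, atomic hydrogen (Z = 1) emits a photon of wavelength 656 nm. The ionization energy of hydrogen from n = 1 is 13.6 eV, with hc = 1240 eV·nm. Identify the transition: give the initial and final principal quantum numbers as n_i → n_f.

n_i = 3, n_f = 2

The photon energy is ΔE = hc/λ = 1240 / 656 = 1.890 eV.
With Z = 1, ΔE = 13.60 × (1/n_f² − 1/n_i²), so 1/n_f² − 1/n_i² = 0.1390.
Trying n_f = 2 gives 1/n_i² = 0.1110, i.e. n_i ≈ 3; this pair matches.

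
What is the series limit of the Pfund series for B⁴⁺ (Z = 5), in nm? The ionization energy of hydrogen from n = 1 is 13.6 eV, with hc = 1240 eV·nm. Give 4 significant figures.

The Pfund series has lower level n_f = 5; the series limit corresponds to n_i → ∞.
ΔE_max = 13.6 × 25 / 5² = 13.60 eV.
λ_min = 1240 / 13.60 = 91.18 nm.

91.18 nm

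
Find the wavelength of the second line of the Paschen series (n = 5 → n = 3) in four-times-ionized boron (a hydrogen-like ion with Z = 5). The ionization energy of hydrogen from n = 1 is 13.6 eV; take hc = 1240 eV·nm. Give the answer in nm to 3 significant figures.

The Paschen series terminates on n_f = 3; the second line has n_i = 3+2 = 5.
ΔE = 340.0 × (1/3² − 1/5²) = 24.18 eV.
λ = 1240 / 24.18 = 51.3 nm.

51.3 nm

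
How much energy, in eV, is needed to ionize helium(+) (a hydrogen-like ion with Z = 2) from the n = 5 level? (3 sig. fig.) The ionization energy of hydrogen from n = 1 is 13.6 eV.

2.18 eV

E_n = −13.6 Z²/n² = −54.40/n² eV for Z = 2.
E_5 = −54.40/25 = −2.18 eV, so ionization (to E = 0) requires 2.18 eV.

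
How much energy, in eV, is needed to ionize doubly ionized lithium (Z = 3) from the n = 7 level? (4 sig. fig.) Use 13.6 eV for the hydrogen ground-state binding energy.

2.498 eV

E_n = −13.6 Z²/n² = −122.4/n² eV for Z = 3.
E_7 = −122.4/49 = −2.498 eV, so ionization (to E = 0) requires 2.498 eV.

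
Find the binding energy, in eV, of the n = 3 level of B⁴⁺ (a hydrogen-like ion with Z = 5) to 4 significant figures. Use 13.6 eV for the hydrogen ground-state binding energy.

E_n = −13.6 Z²/n² = −340.0/n² eV for Z = 5.
E_3 = −340.0/9 = −37.78 eV, so ionization (to E = 0) requires 37.78 eV.

37.78 eV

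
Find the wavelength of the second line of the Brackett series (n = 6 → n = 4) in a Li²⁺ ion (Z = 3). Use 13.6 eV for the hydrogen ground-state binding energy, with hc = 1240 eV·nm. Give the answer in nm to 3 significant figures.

292 nm

The Brackett series terminates on n_f = 4; the second line has n_i = 4+2 = 6.
ΔE = 122.4 × (1/4² − 1/6²) = 4.250 eV.
λ = 1240 / 4.250 = 292 nm.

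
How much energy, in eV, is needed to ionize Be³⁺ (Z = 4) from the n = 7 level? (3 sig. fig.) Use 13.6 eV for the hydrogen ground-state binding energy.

E_n = −13.6 Z²/n² = −217.6/n² eV for Z = 4.
E_7 = −217.6/49 = −4.44 eV, so ionization (to E = 0) requires 4.44 eV.

4.44 eV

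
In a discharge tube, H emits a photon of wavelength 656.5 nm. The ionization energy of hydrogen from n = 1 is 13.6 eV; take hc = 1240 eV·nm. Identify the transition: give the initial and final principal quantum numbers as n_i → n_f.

n_i = 3, n_f = 2

The photon energy is ΔE = hc/λ = 1240 / 656.5 = 1.889 eV.
With Z = 1, ΔE = 13.60 × (1/n_f² − 1/n_i²), so 1/n_f² − 1/n_i² = 0.1389.
Trying n_f = 2 gives 1/n_i² = 0.1111, i.e. n_i ≈ 3; this pair matches.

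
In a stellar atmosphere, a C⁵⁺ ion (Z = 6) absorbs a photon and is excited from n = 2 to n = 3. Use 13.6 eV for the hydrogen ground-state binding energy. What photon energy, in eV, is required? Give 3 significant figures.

68.0 eV

The Bohr energies scale as Z², so for Z = 6: E_n = −489.6/n² eV.
E_3 = −489.6/9 = −54.40 eV and E_2 = −489.6/4 = −122.4 eV.
The photon energy is |E_3 − E_2| = 68.0 eV.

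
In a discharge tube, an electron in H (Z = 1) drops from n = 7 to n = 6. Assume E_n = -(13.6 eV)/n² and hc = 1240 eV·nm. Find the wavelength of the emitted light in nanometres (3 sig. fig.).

ΔE = 13.60 × (1/6² − 1/7²) = 13.60 × 0.007370 = 0.1002 eV.
λ = hc/ΔE = 1240 / 0.1002 = 12400 nm.

12400 nm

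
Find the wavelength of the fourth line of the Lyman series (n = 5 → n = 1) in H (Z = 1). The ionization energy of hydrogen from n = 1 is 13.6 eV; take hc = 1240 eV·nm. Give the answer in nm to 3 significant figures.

The Lyman series terminates on n_f = 1; the fourth line has n_i = 1+4 = 5.
ΔE = 13.60 × (1/1² − 1/5²) = 13.06 eV.
λ = 1240 / 13.06 = 95.0 nm.

95.0 nm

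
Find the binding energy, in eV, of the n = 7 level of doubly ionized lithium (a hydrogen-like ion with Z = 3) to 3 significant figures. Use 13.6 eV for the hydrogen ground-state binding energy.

2.50 eV

E_n = −13.6 Z²/n² = −122.4/n² eV for Z = 3.
E_7 = −122.4/49 = −2.50 eV, so ionization (to E = 0) requires 2.50 eV.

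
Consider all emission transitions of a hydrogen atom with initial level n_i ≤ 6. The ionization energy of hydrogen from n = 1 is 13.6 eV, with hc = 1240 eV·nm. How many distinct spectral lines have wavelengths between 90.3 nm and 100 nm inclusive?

3

Enumerate all n_i → n_f pairs with 1 ≤ n_f < n_i ≤ 6 and compute λ = 1240 / [13.6·1·(1/n_f² − 1/n_i²)].
Lines falling in [90.3, 100] nm: 6→1 (93.78 nm), 5→1 (94.98 nm), 4→1 (97.25 nm).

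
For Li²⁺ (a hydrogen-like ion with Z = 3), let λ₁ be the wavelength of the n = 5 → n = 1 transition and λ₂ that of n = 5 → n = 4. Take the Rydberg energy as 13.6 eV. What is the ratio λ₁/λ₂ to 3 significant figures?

λ ∝ 1/ΔE ∝ 1/(1/n_f² − 1/n_i²), and the Z² and hc factors cancel in the ratio.
λ₁/λ₂ = (1/4² − 1/5²)/(1/1² − 1/5²) = 0.02250/0.9600 = 0.0234.

0.0234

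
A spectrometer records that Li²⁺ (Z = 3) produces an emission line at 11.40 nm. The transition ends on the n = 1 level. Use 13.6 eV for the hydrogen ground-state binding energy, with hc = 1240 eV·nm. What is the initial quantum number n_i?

n_i = 3

The photon energy is ΔE = hc/λ = 1240 / 11.40 = 108.8 eV.
With Z = 3, ΔE = 122.4 × (1/n_f² − 1/n_i²), so 1/n_f² − 1/n_i² = 0.8887.
With n_f = 1: 1/n_i² = 1/1 − 0.8887 = 0.1113, so n_i ≈ 3.00.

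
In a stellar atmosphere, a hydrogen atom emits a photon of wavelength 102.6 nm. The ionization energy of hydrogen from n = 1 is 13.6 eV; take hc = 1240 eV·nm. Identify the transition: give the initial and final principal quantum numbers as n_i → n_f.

n_i = 3, n_f = 1

The photon energy is ΔE = hc/λ = 1240 / 102.6 = 12.09 eV.
With Z = 1, ΔE = 13.60 × (1/n_f² − 1/n_i²), so 1/n_f² − 1/n_i² = 0.8887.
Trying n_f = 1 gives 1/n_i² = 0.1113, i.e. n_i ≈ 3; this pair matches.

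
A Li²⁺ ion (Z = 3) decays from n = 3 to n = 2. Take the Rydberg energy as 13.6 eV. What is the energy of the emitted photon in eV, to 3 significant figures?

17.0 eV

The Bohr energies scale as Z², so for Z = 3: E_n = −122.4/n² eV.
E_3 = −122.4/9 = −13.60 eV and E_2 = −122.4/4 = −30.60 eV.
The photon energy is |E_3 − E_2| = 17.0 eV.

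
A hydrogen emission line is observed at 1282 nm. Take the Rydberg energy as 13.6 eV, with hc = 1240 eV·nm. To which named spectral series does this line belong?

Paschen

ΔE = 1240/1282 = 0.9672 eV.
This matches 13.6 × (1/3² − 1/5²), so n_f = 3: the Paschen series.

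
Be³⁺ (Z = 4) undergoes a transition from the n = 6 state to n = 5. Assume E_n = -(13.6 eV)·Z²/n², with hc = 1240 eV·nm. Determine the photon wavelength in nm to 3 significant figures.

466 nm

For Z = 4 the level energies scale as Z², so the effective Rydberg energy is 13.6 × 16 = 217.6 eV.
ΔE = 217.6 × (1/5² − 1/6²) = 217.6 × 0.01222 = 2.660 eV.
λ = hc/ΔE = 1240 / 2.660 = 466 nm.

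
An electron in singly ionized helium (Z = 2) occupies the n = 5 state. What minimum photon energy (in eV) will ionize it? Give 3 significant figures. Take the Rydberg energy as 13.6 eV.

2.18 eV

E_n = −13.6 Z²/n² = −54.40/n² eV for Z = 2.
E_5 = −54.40/25 = −2.18 eV, so ionization (to E = 0) requires 2.18 eV.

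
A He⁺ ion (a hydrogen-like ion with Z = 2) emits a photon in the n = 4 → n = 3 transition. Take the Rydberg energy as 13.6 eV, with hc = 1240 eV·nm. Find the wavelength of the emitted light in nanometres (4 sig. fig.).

468.9 nm

For Z = 2 the level energies scale as Z², so the effective Rydberg energy is 13.6 × 4 = 54.40 eV.
ΔE = 54.40 × (1/3² − 1/4²) = 54.40 × 0.04861 = 2.644 eV.
λ = hc/ΔE = 1240 / 2.644 = 468.9 nm.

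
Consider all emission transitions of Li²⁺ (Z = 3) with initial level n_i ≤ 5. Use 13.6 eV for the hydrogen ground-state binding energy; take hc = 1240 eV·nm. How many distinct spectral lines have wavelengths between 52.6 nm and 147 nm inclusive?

Enumerate all n_i → n_f pairs with 1 ≤ n_f < n_i ≤ 5 and compute λ = 1240 / [13.6·9·(1/n_f² − 1/n_i²)].
Lines falling in [52.6, 147] nm: 4→2 (54.03 nm), 3→2 (72.94 nm), 5→3 (142.5 nm).

3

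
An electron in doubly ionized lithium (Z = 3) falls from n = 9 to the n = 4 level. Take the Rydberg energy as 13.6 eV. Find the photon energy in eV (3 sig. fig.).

The Bohr energies scale as Z², so for Z = 3: E_n = −122.4/n² eV.
E_9 = −122.4/81 = −1.511 eV and E_4 = −122.4/16 = −7.650 eV.
The photon energy is |E_9 − E_4| = 6.14 eV.

6.14 eV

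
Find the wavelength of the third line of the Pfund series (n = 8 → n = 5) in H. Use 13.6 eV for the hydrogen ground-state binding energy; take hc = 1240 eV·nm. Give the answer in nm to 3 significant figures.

3740 nm

The Pfund series terminates on n_f = 5; the third line has n_i = 5+3 = 8.
ΔE = 13.60 × (1/5² − 1/8²) = 0.3315 eV.
λ = 1240 / 0.3315 = 3740 nm.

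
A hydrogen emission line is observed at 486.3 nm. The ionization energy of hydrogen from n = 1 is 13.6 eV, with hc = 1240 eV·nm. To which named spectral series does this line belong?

ΔE = 1240/486.3 = 2.550 eV.
This matches 13.6 × (1/2² − 1/4²), so n_f = 2: the Balmer series.

Balmer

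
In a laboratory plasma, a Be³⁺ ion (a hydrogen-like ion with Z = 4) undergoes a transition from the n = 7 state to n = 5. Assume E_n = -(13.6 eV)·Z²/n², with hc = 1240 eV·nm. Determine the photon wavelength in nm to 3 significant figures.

For Z = 4 the level energies scale as Z², so the effective Rydberg energy is 13.6 × 16 = 217.6 eV.
ΔE = 217.6 × (1/5² − 1/7²) = 217.6 × 0.01959 = 4.263 eV.
λ = hc/ΔE = 1240 / 4.263 = 291 nm.

291 nm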